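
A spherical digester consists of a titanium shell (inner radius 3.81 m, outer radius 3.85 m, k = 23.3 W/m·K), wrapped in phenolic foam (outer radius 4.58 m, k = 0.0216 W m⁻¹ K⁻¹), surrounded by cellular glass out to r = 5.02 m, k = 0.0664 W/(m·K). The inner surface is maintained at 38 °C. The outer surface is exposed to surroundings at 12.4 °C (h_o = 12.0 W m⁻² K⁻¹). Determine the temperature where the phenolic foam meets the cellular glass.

Treat each layer as a resistance in series:
  R_titanium = (1/3.81 − 1/3.85)/(4πk) = 0.002727/(4π·23.3) = 9.313×10^-6 K/W
  R_phenolic foam = (1/3.85 − 1/4.58)/(4πk) = 0.04140/(4π·0.0216) = 0.1525 K/W
  R_cellular glass = (1/4.58 − 1/5.02)/(4πk) = 0.01914/(4π·0.0664) = 0.02294 K/W
  R_conv,out = 1/(4πr²h) = 1/(4π·5.02²·12.0) = 2.631×10^-4 K/W
ΣR = 9.313×10^-6 + 0.1525 + 0.02294 + 2.631×10^-4 = 0.1757 K/W
Q = ΔT/ΣR = (38 °C − 12.4 °C)/0.1757 = 145.7 W
From the inner boundary to the phenolic foam/cellular glass interface, ΣR_partial = 0.1525 K/W.
T_interface = T_in − Q·ΣR_partial = 38 °C − (145.7)(0.1525) = 15.8 °C

T = 15.8 °C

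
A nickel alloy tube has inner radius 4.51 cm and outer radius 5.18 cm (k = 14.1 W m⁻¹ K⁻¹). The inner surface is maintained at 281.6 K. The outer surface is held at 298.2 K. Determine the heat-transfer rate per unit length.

Q' = 10.6 kW/m

Q' = 2πk·ΔT/ln(r₂/r₁) = 2π × 14.1 × 16.6 / ln(0.0518/0.0451) = 10600 W/m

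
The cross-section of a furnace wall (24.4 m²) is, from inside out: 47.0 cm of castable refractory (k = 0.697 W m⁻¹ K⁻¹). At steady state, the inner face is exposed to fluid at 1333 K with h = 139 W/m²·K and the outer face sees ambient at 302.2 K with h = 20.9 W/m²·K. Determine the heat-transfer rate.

Q = 34500 W

Resistance network (inner→outer):
  R_conv,in = 1/(hA) = 1/(139·24.4) = 2.948×10^-4 K/W
  R_castable refractory = L/(kA) = 0.470/(0.697·24.4) = 0.02764 K/W
  R_conv,out = 1/(hA) = 1/(20.9·24.4) = 0.001961 K/W
ΣR = 2.948×10^-4 + 0.02764 + 0.001961 = 0.02990 K/W
Q = ΔT/ΣR = (1333 K − 302.2 K)/0.02990 = 34500 W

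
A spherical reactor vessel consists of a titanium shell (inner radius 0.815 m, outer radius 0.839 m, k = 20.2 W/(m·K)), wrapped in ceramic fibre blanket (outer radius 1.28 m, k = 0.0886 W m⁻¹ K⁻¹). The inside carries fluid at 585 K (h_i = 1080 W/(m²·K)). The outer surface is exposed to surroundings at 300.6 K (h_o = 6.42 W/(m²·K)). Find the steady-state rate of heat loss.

Treat each layer as a resistance in series:
  R_conv,in = 1/(4πr²h) = 1/(4π·0.815²·1080) = 1.109×10^-4 K/W
  R_titanium = (1/0.815 − 1/0.839)/(4πk) = 0.03510/(4π·20.2) = 1.383×10^-4 K/W
  R_ceramic fibre blanket = (1/0.839 − 1/1.28)/(4πk) = 0.4106/(4π·0.0886) = 0.3688 K/W
  R_conv,out = 1/(4πr²h) = 1/(4π·1.28²·6.42) = 0.007565 K/W
ΣR = 1.109×10^-4 + 1.383×10^-4 + 0.3688 + 0.007565 = 0.3766 K/W
Q = ΔT/ΣR = (585 K − 300.6 K)/0.3766 = 755 W

Q = 755 W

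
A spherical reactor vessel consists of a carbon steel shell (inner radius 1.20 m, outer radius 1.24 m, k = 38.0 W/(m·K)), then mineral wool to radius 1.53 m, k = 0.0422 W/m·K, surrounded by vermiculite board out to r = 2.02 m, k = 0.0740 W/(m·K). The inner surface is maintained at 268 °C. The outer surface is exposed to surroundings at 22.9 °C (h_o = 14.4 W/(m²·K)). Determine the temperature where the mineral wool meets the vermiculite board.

Series thermal resistances, inner to outer:
  R_carbon steel = (1/1.20 − 1/1.24)/(4πk) = 0.02688/(4π·38.0) = 5.629×10^-5 K/W
  R_mineral wool = (1/1.24 − 1/1.53)/(4πk) = 0.1529/(4π·0.0422) = 0.2882 K/W
  R_vermiculite board = (1/1.53 − 1/2.02)/(4πk) = 0.1585/(4π·0.0740) = 0.1705 K/W
  R_conv,out = 1/(4πr²h) = 1/(4π·2.02²·14.4) = 0.001354 K/W
ΣR = 5.629×10^-5 + 0.2882 + 0.1705 + 0.001354 = 0.4601 K/W
Q = ΔT/ΣR = (268 °C − 22.9 °C)/0.4601 = 532.7 W
From the inner boundary to the mineral wool/vermiculite board interface, ΣR_partial = 0.2883 K/W.
T_interface = T_in − Q·ΣR_partial = 268 °C − (532.7)(0.2883) = 114 °C

T = 114 °C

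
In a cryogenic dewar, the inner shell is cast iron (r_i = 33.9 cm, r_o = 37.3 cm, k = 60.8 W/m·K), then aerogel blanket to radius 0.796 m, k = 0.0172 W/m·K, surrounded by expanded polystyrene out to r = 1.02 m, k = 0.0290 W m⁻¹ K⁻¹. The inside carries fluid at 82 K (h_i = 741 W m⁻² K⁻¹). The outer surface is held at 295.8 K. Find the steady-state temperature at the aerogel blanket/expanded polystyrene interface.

Resistance network (inner→outer):
  R_conv,in = 1/(4πr²h) = 1/(4π·0.339²·741) = 9.345×10^-4 K/W
  R_cast iron = (1/0.339 − 1/0.373)/(4πk) = 0.2689/(4π·60.8) = 3.519×10^-4 K/W
  R_aerogel blanket = (1/0.373 − 1/0.796)/(4πk) = 1.425/(4π·0.0172) = 6.591 K/W
  R_expanded polystyrene = (1/0.796 − 1/1.02)/(4πk) = 0.2759/(4π·0.0290) = 0.7571 K/W
ΣR = 9.345×10^-4 + 3.519×10^-4 + 6.591 + 0.7571 = 7.349 K/W
Q = ΔT/ΣR = (82 K − 295.8 K)/7.349 = -29.09 W
From the inner boundary to the aerogel blanket/expanded polystyrene interface, ΣR_partial = 6.592 K/W.
T_interface = T_in − Q·ΣR_partial = 82 K − (-29.09)(6.592) = 273.8 K

T = 273.8 K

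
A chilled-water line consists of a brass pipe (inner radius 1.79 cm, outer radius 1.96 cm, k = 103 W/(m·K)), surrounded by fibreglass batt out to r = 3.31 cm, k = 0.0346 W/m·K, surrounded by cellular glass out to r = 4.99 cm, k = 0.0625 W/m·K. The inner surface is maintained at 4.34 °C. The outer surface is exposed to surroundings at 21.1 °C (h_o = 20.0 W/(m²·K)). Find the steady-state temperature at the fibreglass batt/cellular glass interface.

T = 15.5 °C

Resistance network (inner→outer):
  R'_brass = ln(0.0196/0.0179)/(2πk) = 0.09073/(2π·103) = 1.402×10^-4 m·K/W
  R'_fibreglass batt = ln(0.0331/0.0196)/(2πk) = 0.5240/(2π·0.0346) = 2.410 m·K/W
  R'_cellular glass = ln(0.0499/0.0331)/(2πk) = 0.4105/(2π·0.0625) = 1.045 m·K/W
  R'_conv,out = 1/(2πr h) = 1/(2π·0.0499·20.0) = 0.1595 m·K/W
ΣR = 1.402×10^-4 + 2.410 + 1.045 + 0.1595 = 3.615 m·K/W
Q' = ΔT/ΣR = (4.34 °C − 21.1 °C)/3.615 = -4.636 W/m
From the inner boundary to the fibreglass batt/cellular glass interface, ΣR_partial = 2.410 m·K/W.
T_interface = T_in − Q'·ΣR_partial = 4.34 °C − (-4.636)(2.410) = 15.5 °C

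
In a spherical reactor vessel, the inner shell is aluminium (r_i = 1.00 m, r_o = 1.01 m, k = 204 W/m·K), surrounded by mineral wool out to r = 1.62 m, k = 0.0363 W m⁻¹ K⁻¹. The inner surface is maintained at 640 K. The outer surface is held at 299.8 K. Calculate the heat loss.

Q = 416 W

Series thermal resistances, inner to outer:
  R_aluminium = (1/1.00 − 1/1.01)/(4πk) = 0.009901/(4π·204) = 3.862×10^-6 K/W
  R_mineral wool = (1/1.01 − 1/1.62)/(4πk) = 0.3728/(4π·0.0363) = 0.8173 K/W
ΣR = 3.862×10^-6 + 0.8173 = 0.8173 K/W
Q = ΔT/ΣR = (640 K − 299.8 K)/0.8173 = 416 W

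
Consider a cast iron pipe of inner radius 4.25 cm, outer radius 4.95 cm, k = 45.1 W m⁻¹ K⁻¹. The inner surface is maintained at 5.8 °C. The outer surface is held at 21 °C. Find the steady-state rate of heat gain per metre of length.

Q' = 2πk·ΔT/ln(r₂/r₁) = 2π × 45.1 × 15.2 / ln(0.0495/0.0425) = 28300 W/m

Q' = 28300 W/m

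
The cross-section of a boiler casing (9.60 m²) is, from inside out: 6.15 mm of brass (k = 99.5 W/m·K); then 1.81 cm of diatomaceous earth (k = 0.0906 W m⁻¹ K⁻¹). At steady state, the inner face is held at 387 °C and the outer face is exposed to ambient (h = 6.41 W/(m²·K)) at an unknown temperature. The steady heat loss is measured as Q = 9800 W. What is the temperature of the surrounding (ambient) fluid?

T_out = 23.7 °C

Series resistances:
  R_brass = L/(kA) = 0.00615/(99.5·9.60) = 6.438×10^-6 K/W
  R_diatomaceous earth = L/(kA) = 0.0181/(0.0906·9.60) = 0.02081 K/W
  R_conv,out = 1/(hA) = 1/(6.41·9.60) = 0.01625 K/W
ΣR = 0.03707 K/W
ΔT = Q·ΣR = 9800 × 0.03707 = 363.3 K
Heat flows outward, so T_out = T_in − ΔT = 387 − 363.3 = 23.7 °C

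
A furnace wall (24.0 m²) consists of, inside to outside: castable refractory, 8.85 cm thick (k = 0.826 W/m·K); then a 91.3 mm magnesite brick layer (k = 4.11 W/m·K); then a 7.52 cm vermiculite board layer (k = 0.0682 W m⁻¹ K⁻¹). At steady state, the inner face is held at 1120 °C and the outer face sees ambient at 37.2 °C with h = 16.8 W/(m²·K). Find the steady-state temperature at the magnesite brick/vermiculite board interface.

Series thermal resistances, inner to outer:
  R_castable refractory = L/(kA) = 0.0885/(0.826·24.0) = 0.004464 K/W
  R_magnesite brick = L/(kA) = 0.0913/(4.11·24.0) = 9.256×10^-4 K/W
  R_vermiculite board = L/(kA) = 0.0752/(0.0682·24.0) = 0.04594 K/W
  R_conv,out = 1/(hA) = 1/(16.8·24.0) = 0.002480 K/W
ΣR = 0.004464 + 9.256×10^-4 + 0.04594 + 0.002480 = 0.05381 K/W
Q = ΔT/ΣR = (1120 °C − 37.2 °C)/0.05381 = 20120 W
From the inner boundary to the magnesite brick/vermiculite board interface, ΣR_partial = 0.005390 K/W.
T_interface = T_in − Q·ΣR_partial = 1120 °C − (20120)(0.005390) = 1012 °C

T = 1012 °C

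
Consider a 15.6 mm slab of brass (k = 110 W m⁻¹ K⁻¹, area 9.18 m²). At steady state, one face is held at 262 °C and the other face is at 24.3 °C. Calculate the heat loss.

Q = kA·ΔT/L = 110 × 9.18 × |262 °C − 24.3 °C| / 0.0156 = 1.54×10^7 W

Q = 15400 kW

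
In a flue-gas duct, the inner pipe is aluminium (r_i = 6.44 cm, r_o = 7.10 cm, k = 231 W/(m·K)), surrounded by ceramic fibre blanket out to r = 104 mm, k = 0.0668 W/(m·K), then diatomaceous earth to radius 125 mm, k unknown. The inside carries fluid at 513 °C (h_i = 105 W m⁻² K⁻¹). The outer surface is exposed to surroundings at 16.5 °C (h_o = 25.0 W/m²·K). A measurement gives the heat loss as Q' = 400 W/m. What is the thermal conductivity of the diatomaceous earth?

k = 0.114 W/m·K

ΣR = ΔT/Q' = |513 − 16.5|/400 = 1.241 m·K/W
Known resistances:
  R'_conv,in = 1/(2πr h) = 1/(2π·0.0644·105) = 0.02354 m·K/W
  R'_aluminium = ln(0.0710/0.0644)/(2πk) = 0.09757/(2π·231) = 6.722×10^-5 m·K/W
  R'_ceramic fibre blanket = ln(0.104/0.0710)/(2πk) = 0.3817/(2π·0.0668) = 0.9094 m·K/W
  R'_conv,out = 1/(2πr h) = 1/(2π·0.125·25.0) = 0.05093 m·K/W
R_diatomaceous earth = ΣR − ΣR_known = 1.241 − 0.9839 = 0.2571 m·K/W
ln(r₂/r₁)/(2πk) = 0.2571 ⇒ k = 0.1839/(2π·0.2571) = 0.114 W/m·K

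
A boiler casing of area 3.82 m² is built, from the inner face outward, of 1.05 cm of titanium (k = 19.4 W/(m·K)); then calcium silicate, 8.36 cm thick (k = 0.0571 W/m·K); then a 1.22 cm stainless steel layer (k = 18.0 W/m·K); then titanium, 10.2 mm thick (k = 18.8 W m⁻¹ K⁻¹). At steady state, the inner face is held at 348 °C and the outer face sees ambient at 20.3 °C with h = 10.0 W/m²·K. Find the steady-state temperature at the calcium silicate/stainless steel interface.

Resistance network (inner→outer):
  R_titanium = L/(kA) = 0.0105/(19.4·3.82) = 1.417×10^-4 K/W
  R_calcium silicate = L/(kA) = 0.0836/(0.0571·3.82) = 0.3833 K/W
  R_stainless steel = L/(kA) = 0.0122/(18.0·3.82) = 1.774×10^-4 K/W
  R_titanium = L/(kA) = 0.0102/(18.8·3.82) = 1.420×10^-4 K/W
  R_conv,out = 1/(hA) = 1/(10.0·3.82) = 0.02618 K/W
ΣR = 1.417×10^-4 + 0.3833 + 1.774×10^-4 + 1.420×10^-4 + 0.02618 = 0.4099 K/W
Q = ΔT/ΣR = (348 °C − 20.3 °C)/0.4099 = 799.5 W
From the inner boundary to the calcium silicate/stainless steel interface, ΣR_partial = 0.3834 K/W.
T_interface = T_in − Q·ΣR_partial = 348 °C − (799.5)(0.3834) = 41.5 °C

T = 41.5 °C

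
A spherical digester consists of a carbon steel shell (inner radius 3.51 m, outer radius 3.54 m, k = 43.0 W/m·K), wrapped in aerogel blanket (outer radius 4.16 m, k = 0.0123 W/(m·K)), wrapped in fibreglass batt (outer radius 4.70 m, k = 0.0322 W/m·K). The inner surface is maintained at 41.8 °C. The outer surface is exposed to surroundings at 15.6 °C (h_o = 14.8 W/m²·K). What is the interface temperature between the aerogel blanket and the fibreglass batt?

Resistance network (inner→outer):
  R_carbon steel = (1/3.51 − 1/3.54)/(4πk) = 0.002414/(4π·43.0) = 4.468×10^-6 K/W
  R_aerogel blanket = (1/3.54 − 1/4.16)/(4πk) = 0.04210/(4π·0.0123) = 0.2724 K/W
  R_fibreglass batt = (1/4.16 − 1/4.70)/(4πk) = 0.02762/(4π·0.0322) = 0.06826 K/W
  R_conv,out = 1/(4πr²h) = 1/(4π·4.70²·14.8) = 2.434×10^-4 K/W
ΣR = 4.468×10^-6 + 0.2724 + 0.06826 + 2.434×10^-4 = 0.3409 K/W
Q = ΔT/ΣR = (41.8 °C − 15.6 °C)/0.3409 = 76.86 W
From the inner boundary to the aerogel blanket/fibreglass batt interface, ΣR_partial = 0.2724 K/W.
T_interface = T_in − Q·ΣR_partial = 41.8 °C − (76.86)(0.2724) = 20.9 °C

T = 20.9 °C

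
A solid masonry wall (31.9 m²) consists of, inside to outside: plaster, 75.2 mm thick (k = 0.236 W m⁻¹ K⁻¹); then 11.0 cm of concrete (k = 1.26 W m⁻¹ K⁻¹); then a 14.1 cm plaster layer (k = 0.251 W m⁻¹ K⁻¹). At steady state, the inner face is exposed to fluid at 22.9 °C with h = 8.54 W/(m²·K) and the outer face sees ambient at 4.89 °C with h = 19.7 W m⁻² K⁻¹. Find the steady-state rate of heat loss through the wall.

Series thermal resistances, inner to outer:
  R_conv,in = 1/(hA) = 1/(8.54·31.9) = 0.003671 K/W
  R_plaster = L/(kA) = 0.0752/(0.236·31.9) = 0.009989 K/W
  R_concrete = L/(kA) = 0.110/(1.26·31.9) = 0.002737 K/W
  R_plaster = L/(kA) = 0.141/(0.251·31.9) = 0.01761 K/W
  R_conv,out = 1/(hA) = 1/(19.7·31.9) = 0.001591 K/W
ΣR = 0.003671 + 0.009989 + 0.002737 + 0.01761 + 0.001591 = 0.03560 K/W
Q = ΔT/ΣR = (22.9 °C − 4.89 °C)/0.03560 = 506 W

Q = 506 W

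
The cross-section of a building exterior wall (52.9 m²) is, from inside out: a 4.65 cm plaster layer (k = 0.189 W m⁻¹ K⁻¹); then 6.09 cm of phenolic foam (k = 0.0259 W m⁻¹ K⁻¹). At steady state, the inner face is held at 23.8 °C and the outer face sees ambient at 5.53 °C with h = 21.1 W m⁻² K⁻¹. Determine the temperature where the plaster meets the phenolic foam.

T = 22.1 °C

Resistance network (inner→outer):
  R_plaster = L/(kA) = 0.0465/(0.189·52.9) = 0.004651 K/W
  R_phenolic foam = L/(kA) = 0.0609/(0.0259·52.9) = 0.04445 K/W
  R_conv,out = 1/(hA) = 1/(21.1·52.9) = 8.959×10^-4 K/W
ΣR = 0.004651 + 0.04445 + 8.959×10^-4 = 0.05000 K/W
Q = ΔT/ΣR = (23.8 °C − 5.53 °C)/0.05000 = 365.4 W
From the inner boundary to the plaster/phenolic foam interface, ΣR_partial = 0.004651 K/W.
T_interface = T_in − Q·ΣR_partial = 23.8 °C − (365.4)(0.004651) = 22.1 °C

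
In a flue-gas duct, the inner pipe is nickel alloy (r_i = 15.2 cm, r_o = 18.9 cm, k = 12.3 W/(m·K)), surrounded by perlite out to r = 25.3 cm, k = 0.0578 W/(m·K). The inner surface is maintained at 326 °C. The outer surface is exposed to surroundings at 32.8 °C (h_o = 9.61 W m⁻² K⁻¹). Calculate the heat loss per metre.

Series thermal resistances, inner to outer:
  R'_nickel alloy = ln(0.189/0.152)/(2πk) = 0.2179/(2π·12.3) = 0.002819 m·K/W
  R'_perlite = ln(0.253/0.189)/(2πk) = 0.2916/(2π·0.0578) = 0.8031 m·K/W
  R'_conv,out = 1/(2πr h) = 1/(2π·0.253·9.61) = 0.06546 m·K/W
ΣR = 0.002819 + 0.8031 + 0.06546 = 0.8714 m·K/W
Q' = ΔT/ΣR = (326 °C − 32.8 °C)/0.8714 = 336 W/m

Q' = 336 W/m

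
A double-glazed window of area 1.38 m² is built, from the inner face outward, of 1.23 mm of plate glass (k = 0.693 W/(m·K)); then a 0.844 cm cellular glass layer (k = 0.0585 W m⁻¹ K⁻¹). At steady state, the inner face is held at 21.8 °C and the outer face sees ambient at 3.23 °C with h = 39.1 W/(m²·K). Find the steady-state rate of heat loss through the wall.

Q = 149 W

Series thermal resistances, inner to outer:
  R_plate glass = L/(kA) = 0.00123/(0.693·1.38) = 0.001286 K/W
  R_cellular glass = L/(kA) = 0.00844/(0.0585·1.38) = 0.1045 K/W
  R_conv,out = 1/(hA) = 1/(39.1·1.38) = 0.01853 K/W
ΣR = 0.001286 + 0.1045 + 0.01853 = 0.1243 K/W
Q = ΔT/ΣR = (21.8 °C − 3.23 °C)/0.1243 = 149 W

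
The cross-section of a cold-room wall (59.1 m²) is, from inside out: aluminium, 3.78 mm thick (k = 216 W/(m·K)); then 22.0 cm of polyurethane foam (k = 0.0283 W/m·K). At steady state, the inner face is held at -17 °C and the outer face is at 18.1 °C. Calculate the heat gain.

Resistance network (inner→outer):
  R_aluminium = L/(kA) = 0.00378/(216·59.1) = 2.961×10^-7 K/W
  R_polyurethane foam = L/(kA) = 0.220/(0.0283·59.1) = 0.1315 K/W
ΣR = 2.961×10^-7 + 0.1315 = 0.1315 K/W
Q = ΔT/ΣR = (-17 °C − 18.1 °C)/0.1315 = -267 W
(Negative Q ⇒ heat flows inward; heat gain = 267 W.)

Q = 267 W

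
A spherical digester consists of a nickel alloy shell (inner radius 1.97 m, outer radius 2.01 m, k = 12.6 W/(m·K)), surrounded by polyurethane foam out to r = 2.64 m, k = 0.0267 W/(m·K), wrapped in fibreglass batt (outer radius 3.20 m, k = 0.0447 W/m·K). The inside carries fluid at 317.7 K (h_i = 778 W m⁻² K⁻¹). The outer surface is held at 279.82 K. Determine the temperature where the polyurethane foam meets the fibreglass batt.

T = 289.3 K

Resistance network (inner→outer):
  R_conv,in = 1/(4πr²h) = 1/(4π·1.97²·778) = 2.636×10^-5 K/W
  R_nickel alloy = (1/1.97 − 1/2.01)/(4πk) = 0.01010/(4π·12.6) = 6.380×10^-5 K/W
  R_polyurethane foam = (1/2.01 − 1/2.64)/(4πk) = 0.1187/(4π·0.0267) = 0.3539 K/W
  R_fibreglass batt = (1/2.64 − 1/3.20)/(4πk) = 0.06629/(4π·0.0447) = 0.1180 K/W
ΣR = 2.636×10^-5 + 6.380×10^-5 + 0.3539 + 0.1180 = 0.4720 K/W
Q = ΔT/ΣR = (317.7 K − 279.82 K)/0.4720 = 80.25 W
From the inner boundary to the polyurethane foam/fibreglass batt interface, ΣR_partial = 0.3540 K/W.
T_interface = T_in − Q·ΣR_partial = 317.7 K − (80.25)(0.3540) = 289.3 K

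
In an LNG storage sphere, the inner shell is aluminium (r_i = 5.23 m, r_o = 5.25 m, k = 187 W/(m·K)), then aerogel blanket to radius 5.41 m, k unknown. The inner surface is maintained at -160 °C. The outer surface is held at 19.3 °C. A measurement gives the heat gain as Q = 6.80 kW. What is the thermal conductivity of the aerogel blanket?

ΣR = ΔT/Q = |-160 − 19.3|/6800 = 0.02637 K/W
Known resistances:
  R_aluminium = (1/5.23 − 1/5.25)/(4πk) = 7.284×10^-4/(4π·187) = 3.100×10^-7 K/W
R_aerogel blanket = ΣR − ΣR_known = 0.02637 − 3.100×10^-7 = 0.02637 K/W
(1/r₁−1/r₂)/(4πk) = 0.02637 ⇒ k = 0.005633/(4π·0.02637) = 0.0170 W/m·K

k = 0.0170 W/m·K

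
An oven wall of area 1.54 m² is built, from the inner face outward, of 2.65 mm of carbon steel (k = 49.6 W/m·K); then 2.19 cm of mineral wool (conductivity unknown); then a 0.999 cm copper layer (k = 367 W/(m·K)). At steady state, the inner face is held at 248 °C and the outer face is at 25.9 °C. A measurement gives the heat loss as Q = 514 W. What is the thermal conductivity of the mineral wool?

ΣR = ΔT/Q = |248 − 25.9|/514 = 0.4321 K/W
Known resistances:
  R_carbon steel = L/(kA) = 0.00265/(49.6·1.54) = 3.469×10^-5 K/W
  R_copper = L/(kA) = 0.00999/(367·1.54) = 1.768×10^-5 K/W
R_mineral wool = ΣR − ΣR_known = 0.4321 − 5.237×10^-5 = 0.4320 K/W
L/(kA) = 0.4320 ⇒ k = 0.0219/(0.4320·1.54) = 0.0329 W/m·K

k = 0.0329 W/m·K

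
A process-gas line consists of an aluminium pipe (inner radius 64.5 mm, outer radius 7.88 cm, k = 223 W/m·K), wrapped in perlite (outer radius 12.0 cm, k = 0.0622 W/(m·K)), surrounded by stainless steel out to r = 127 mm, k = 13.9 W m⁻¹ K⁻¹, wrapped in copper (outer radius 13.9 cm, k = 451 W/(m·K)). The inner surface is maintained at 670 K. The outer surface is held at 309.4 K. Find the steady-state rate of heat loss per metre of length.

Treat each layer as a resistance in series:
  R'_aluminium = ln(0.0788/0.0645)/(2πk) = 0.2002/(2π·223) = 1.429×10^-4 m·K/W
  R'_perlite = ln(0.120/0.0788)/(2πk) = 0.4206/(2π·0.0622) = 1.076 m·K/W
  R'_stainless steel = ln(0.127/0.120)/(2πk) = 0.05670/(2π·13.9) = 6.492×10^-4 m·K/W
  R'_copper = ln(0.139/0.127)/(2πk) = 0.09029/(2π·451) = 3.186×10^-5 m·K/W
ΣR = 1.429×10^-4 + 1.076 + 6.492×10^-4 + 3.186×10^-5 = 1.077 m·K/W
Q' = ΔT/ΣR = (670 K − 309.4 K)/1.077 = 335 W/m

Q' = 335 W/m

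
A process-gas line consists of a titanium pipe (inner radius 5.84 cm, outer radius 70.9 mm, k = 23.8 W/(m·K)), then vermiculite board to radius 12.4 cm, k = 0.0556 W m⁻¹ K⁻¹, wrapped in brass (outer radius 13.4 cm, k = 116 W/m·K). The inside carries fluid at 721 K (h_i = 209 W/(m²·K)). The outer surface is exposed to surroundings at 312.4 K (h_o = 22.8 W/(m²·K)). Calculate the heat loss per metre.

Q' = 245 W/m

Treat each layer as a resistance in series:
  R'_conv,in = 1/(2πr h) = 1/(2π·0.0584·209) = 0.01304 m·K/W
  R'_titanium = ln(0.0709/0.0584)/(2πk) = 0.1940/(2π·23.8) = 0.001297 m·K/W
  R'_vermiculite board = ln(0.124/0.0709)/(2πk) = 0.5590/(2π·0.0556) = 1.600 m·K/W
  R'_brass = ln(0.134/0.124)/(2πk) = 0.07756/(2π·116) = 1.064×10^-4 m·K/W
  R'_conv,out = 1/(2πr h) = 1/(2π·0.134·22.8) = 0.05209 m·K/W
ΣR = 0.01304 + 0.001297 + 1.600 + 1.064×10^-4 + 0.05209 = 1.667 m·K/W
Q' = ΔT/ΣR = (721 K − 312.4 K)/1.667 = 245 W/m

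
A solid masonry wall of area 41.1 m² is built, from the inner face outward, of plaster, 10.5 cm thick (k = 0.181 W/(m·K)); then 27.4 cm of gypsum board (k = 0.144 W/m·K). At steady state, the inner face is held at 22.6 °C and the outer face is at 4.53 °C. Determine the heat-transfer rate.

Treat each layer as a resistance in series:
  R_plaster = L/(kA) = 0.105/(0.181·41.1) = 0.01411 K/W
  R_gypsum board = L/(kA) = 0.274/(0.144·41.1) = 0.04630 K/W
ΣR = 0.01411 + 0.04630 = 0.06041 K/W
Q = ΔT/ΣR = (22.6 °C − 4.53 °C)/0.06041 = 299 W

Q = 299 W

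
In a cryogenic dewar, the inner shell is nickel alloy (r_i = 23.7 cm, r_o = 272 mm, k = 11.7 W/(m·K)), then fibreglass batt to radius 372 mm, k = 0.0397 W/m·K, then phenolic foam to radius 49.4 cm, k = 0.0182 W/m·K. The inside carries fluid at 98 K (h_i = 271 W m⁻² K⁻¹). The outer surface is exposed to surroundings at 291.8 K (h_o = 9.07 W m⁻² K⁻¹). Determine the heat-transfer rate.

Resistance network (inner→outer):
  R_conv,in = 1/(4πr²h) = 1/(4π·0.237²·271) = 0.005228 K/W
  R_nickel alloy = (1/0.237 − 1/0.272)/(4πk) = 0.5429/(4π·11.7) = 0.003693 K/W
  R_fibreglass batt = (1/0.272 − 1/0.372)/(4πk) = 0.9883/(4π·0.0397) = 1.981 K/W
  R_phenolic foam = (1/0.372 − 1/0.494)/(4πk) = 0.6639/(4π·0.0182) = 2.903 K/W
  R_conv,out = 1/(4πr²h) = 1/(4π·0.494²·9.07) = 0.03595 K/W
ΣR = 0.005228 + 0.003693 + 1.981 + 2.903 + 0.03595 = 4.929 K/W
Q = ΔT/ΣR = (98 K − 291.8 K)/4.929 = -39.3 W
(Negative Q ⇒ heat flows inward; heat gain = 39.3 W.)

Q = 39.3 W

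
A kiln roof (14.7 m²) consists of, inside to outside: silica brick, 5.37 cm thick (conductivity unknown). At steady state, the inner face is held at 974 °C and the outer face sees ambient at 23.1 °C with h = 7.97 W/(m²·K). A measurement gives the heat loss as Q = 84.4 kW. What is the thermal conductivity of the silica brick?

k = 1.34 W/m·K

ΣR = ΔT/Q = |974 − 23.1|/84400 = 0.01127 K/W
Known resistances:
  R_conv,out = 1/(hA) = 1/(7.97·14.7) = 0.008535 K/W
R_silica brick = ΣR − ΣR_known = 0.01127 − 0.008535 = 0.002735 K/W
L/(kA) = 0.002735 ⇒ k = 0.0537/(0.002735·14.7) = 1.34 W/m·K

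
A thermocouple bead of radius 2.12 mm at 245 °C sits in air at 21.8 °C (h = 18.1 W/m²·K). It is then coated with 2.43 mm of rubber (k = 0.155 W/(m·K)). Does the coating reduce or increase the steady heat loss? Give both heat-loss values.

increases: 0.228 → 0.653 W

Critical radius for a sphere: r_cr = 2k/h = 0.0171 m = 1.71 cm.
Outer radius after coating: r₂ = 0.00212 + 0.00243 = 0.00455 m.
Since r₁ < r_cr and r₂ ≤ r_cr, the coating moves toward the maximum at r_cr — heat loss rises.
Bare: R = 1/(4πr₁²h) = 978.2 K/W; Q = 223.2/978.2 = 0.228 W.
Coated: R = R_cond + R_conv = 341.7 K/W; Q = 223.2/341.7 = 0.653 W.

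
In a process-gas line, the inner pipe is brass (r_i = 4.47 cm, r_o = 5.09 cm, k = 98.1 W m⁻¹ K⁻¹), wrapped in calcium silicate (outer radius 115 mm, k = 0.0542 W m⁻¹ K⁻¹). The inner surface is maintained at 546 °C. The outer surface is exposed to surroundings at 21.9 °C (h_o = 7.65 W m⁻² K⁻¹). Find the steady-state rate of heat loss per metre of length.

Series thermal resistances, inner to outer:
  R'_brass = ln(0.0509/0.0447)/(2πk) = 0.1299/(2π·98.1) = 2.107×10^-4 m·K/W
  R'_calcium silicate = ln(0.115/0.0509)/(2πk) = 0.8151/(2π·0.0542) = 2.393 m·K/W
  R'_conv,out = 1/(2πr h) = 1/(2π·0.115·7.65) = 0.1809 m·K/W
ΣR = 2.107×10^-4 + 2.393 + 0.1809 = 2.574 m·K/W
Q' = ΔT/ΣR = (546 °C − 21.9 °C)/2.574 = 204 W/m

Q' = 204 W/m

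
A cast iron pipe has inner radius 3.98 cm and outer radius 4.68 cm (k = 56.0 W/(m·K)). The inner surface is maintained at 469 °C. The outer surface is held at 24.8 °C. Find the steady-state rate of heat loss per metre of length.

Q' = 9.65×10^5 W/m

Q' = 2πk·ΔT/ln(r₂/r₁) = 2π × 56.0 × 444.2 / ln(0.0468/0.0398) = 9.65×10^5 W/m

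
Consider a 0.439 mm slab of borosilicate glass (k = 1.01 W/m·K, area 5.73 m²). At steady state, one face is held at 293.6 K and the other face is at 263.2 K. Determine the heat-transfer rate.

Q = kA·ΔT/L = 1.01 × 5.73 × |293.6 K − 263.2 K| / 4.39×10^-4 = 4.01×10^5 W

Q = 4.01×10^5 W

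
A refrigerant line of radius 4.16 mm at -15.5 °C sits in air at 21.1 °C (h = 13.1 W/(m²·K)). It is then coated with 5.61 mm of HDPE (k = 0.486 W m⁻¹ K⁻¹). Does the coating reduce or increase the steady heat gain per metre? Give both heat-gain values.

increases: 12.5 → 24.0 W/m

Critical radius for a cylinder: r_cr = k/h = 0.0371 m = 3.71 cm.
Outer radius after coating: r₂ = 0.00416 + 0.00561 = 0.00977 m.
Since r₁ < r_cr and r₂ ≤ r_cr, the coating moves toward the maximum at r_cr — heat gain rises.
Bare: R = 1/(2πr₁h) = 2.920 m·K/W; Q = 36.6/2.920 = 12.5 W/m.
Coated: R = R_cond + R_conv = 1.523 m·K/W; Q = 36.6/1.523 = 24.0 W/m.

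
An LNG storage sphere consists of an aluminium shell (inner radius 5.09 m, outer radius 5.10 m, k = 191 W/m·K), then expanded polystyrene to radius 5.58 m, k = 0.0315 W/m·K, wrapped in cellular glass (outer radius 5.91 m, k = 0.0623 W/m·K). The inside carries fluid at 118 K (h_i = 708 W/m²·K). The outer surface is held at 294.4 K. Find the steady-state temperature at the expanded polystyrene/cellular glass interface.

Resistance network (inner→outer):
  R_conv,in = 1/(4πr²h) = 1/(4π·5.09²·708) = 4.338×10^-6 K/W
  R_aluminium = (1/5.09 − 1/5.10)/(4πk) = 3.852×10^-4/(4π·191) = 1.605×10^-7 K/W
  R_expanded polystyrene = (1/5.10 − 1/5.58)/(4πk) = 0.01687/(4π·0.0315) = 0.04261 K/W
  R_cellular glass = (1/5.58 − 1/5.91)/(4πk) = 0.01001/(4π·0.0623) = 0.01278 K/W
ΣR = 4.338×10^-6 + 1.605×10^-7 + 0.04261 + 0.01278 = 0.05539 K/W
Q = ΔT/ΣR = (118 K − 294.4 K)/0.05539 = -3185 W
From the inner boundary to the expanded polystyrene/cellular glass interface, ΣR_partial = 0.04261 K/W.
T_interface = T_in − Q·ΣR_partial = 118 K − (-3185)(0.04261) = 253.7 K

T = 253.7 K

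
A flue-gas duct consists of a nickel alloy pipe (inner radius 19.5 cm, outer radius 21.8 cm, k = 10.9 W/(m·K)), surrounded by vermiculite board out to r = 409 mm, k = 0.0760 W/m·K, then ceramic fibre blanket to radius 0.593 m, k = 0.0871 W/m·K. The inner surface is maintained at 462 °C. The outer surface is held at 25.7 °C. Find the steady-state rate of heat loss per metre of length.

Treat each layer as a resistance in series:
  R'_nickel alloy = ln(0.218/0.195)/(2πk) = 0.1115/(2π·10.9) = 0.001628 m·K/W
  R'_vermiculite board = ln(0.409/0.218)/(2πk) = 0.6292/(2π·0.0760) = 1.318 m·K/W
  R'_ceramic fibre blanket = ln(0.593/0.409)/(2πk) = 0.3715/(2π·0.0871) = 0.6788 m·K/W
ΣR = 0.001628 + 1.318 + 0.6788 = 1.998 m·K/W
Q' = ΔT/ΣR = (462 °C − 25.7 °C)/1.998 = 218 W/m

Q' = 218 W/m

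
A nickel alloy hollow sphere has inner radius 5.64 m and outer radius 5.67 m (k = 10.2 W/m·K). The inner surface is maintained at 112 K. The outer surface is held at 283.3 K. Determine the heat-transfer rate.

Q = 23400 kW

Q = 4πk·ΔT/(1/r₁ − 1/r₂) = 4π × 10.2 × 171.3 / (1/5.64 − 1/5.67) = 2.34×10^7 W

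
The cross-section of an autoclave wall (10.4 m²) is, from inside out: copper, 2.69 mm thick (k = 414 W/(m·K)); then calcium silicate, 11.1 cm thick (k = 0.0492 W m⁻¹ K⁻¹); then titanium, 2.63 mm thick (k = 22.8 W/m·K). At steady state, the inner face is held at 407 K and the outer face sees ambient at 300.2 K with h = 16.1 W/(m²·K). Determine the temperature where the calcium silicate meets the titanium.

T = 303.1 K

Resistance network (inner→outer):
  R_copper = L/(kA) = 0.00269/(414·10.4) = 6.248×10^-7 K/W
  R_calcium silicate = L/(kA) = 0.111/(0.0492·10.4) = 0.2169 K/W
  R_titanium = L/(kA) = 0.00263/(22.8·10.4) = 1.109×10^-5 K/W
  R_conv,out = 1/(hA) = 1/(16.1·10.4) = 0.005972 K/W
ΣR = 6.248×10^-7 + 0.2169 + 1.109×10^-5 + 0.005972 = 0.2229 K/W
Q = ΔT/ΣR = (407 K − 300.2 K)/0.2229 = 479.1 W
From the inner boundary to the calcium silicate/titanium interface, ΣR_partial = 0.2169 K/W.
T_interface = T_in − Q·ΣR_partial = 407 K − (479.1)(0.2169) = 303.1 K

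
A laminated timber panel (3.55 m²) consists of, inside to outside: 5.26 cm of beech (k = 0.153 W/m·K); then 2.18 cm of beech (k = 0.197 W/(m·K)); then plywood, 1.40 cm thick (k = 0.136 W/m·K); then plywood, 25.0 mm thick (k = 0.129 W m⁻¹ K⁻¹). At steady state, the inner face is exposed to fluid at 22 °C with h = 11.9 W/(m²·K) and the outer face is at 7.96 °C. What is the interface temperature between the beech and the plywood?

T = 12.9 °C

Series thermal resistances, inner to outer:
  R_conv,in = 1/(hA) = 1/(11.9·3.55) = 0.02367 K/W
  R_beech = L/(kA) = 0.0526/(0.153·3.55) = 0.09684 K/W
  R_beech = L/(kA) = 0.0218/(0.197·3.55) = 0.03117 K/W
  R_plywood = L/(kA) = 0.0140/(0.136·3.55) = 0.02900 K/W
  R_plywood = L/(kA) = 0.0250/(0.129·3.55) = 0.05459 K/W
ΣR = 0.02367 + 0.09684 + 0.03117 + 0.02900 + 0.05459 = 0.2353 K/W
Q = ΔT/ΣR = (22 °C − 7.96 °C)/0.2353 = 59.67 W
From the inner boundary to the beech/plywood interface, ΣR_partial = 0.1517 K/W.
T_interface = T_in − Q·ΣR_partial = 22 °C − (59.67)(0.1517) = 12.9 °C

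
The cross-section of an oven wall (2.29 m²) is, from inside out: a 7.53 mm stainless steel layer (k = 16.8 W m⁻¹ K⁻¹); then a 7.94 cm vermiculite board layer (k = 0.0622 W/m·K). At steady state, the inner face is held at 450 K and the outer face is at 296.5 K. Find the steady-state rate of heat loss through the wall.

Q = 275 W

Series thermal resistances, inner to outer:
  R_stainless steel = L/(kA) = 0.00753/(16.8·2.29) = 1.957×10^-4 K/W
  R_vermiculite board = L/(kA) = 0.0794/(0.0622·2.29) = 0.5574 K/W
ΣR = 1.957×10^-4 + 0.5574 = 0.5576 K/W
Q = ΔT/ΣR = (450 K − 296.5 K)/0.5576 = 275 W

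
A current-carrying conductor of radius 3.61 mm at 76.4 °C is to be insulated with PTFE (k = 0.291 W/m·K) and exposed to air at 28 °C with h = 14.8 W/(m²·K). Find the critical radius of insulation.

r_cr = 1.97 cm

For a cylinder, r_cr = k_ins/h = 0.291/14.8 = 0.0197 m = 1.97 cm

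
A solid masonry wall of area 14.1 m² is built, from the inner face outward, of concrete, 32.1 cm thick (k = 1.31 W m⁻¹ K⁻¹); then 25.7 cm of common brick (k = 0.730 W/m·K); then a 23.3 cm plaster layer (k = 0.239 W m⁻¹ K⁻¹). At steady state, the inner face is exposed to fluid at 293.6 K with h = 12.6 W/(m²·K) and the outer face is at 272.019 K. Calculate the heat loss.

Series thermal resistances, inner to outer:
  R_conv,in = 1/(hA) = 1/(12.6·14.1) = 0.005629 K/W
  R_concrete = L/(kA) = 0.321/(1.31·14.1) = 0.01738 K/W
  R_common brick = L/(kA) = 0.257/(0.730·14.1) = 0.02497 K/W
  R_plaster = L/(kA) = 0.233/(0.239·14.1) = 0.06914 K/W
ΣR = 0.005629 + 0.01738 + 0.02497 + 0.06914 = 0.1171 K/W
Q = ΔT/ΣR = (293.6 K − 272.019 K)/0.1171 = 184 W

Q = 184 W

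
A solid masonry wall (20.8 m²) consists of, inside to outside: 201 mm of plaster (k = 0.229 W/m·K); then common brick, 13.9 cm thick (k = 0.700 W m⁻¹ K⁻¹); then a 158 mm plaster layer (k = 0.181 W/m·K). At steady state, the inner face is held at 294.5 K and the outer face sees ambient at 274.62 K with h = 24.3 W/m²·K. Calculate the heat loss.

Q = 208 W

Series thermal resistances, inner to outer:
  R_plaster = L/(kA) = 0.201/(0.229·20.8) = 0.04220 K/W
  R_common brick = L/(kA) = 0.139/(0.700·20.8) = 0.009547 K/W
  R_plaster = L/(kA) = 0.158/(0.181·20.8) = 0.04197 K/W
  R_conv,out = 1/(hA) = 1/(24.3·20.8) = 0.001978 K/W
ΣR = 0.04220 + 0.009547 + 0.04197 + 0.001978 = 0.09570 K/W
Q = ΔT/ΣR = (294.5 K − 274.62 K)/0.09570 = 208 W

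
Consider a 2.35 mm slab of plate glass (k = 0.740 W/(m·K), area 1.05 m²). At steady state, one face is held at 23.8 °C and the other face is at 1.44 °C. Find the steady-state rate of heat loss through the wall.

Q = kA·ΔT/L = 0.740 × 1.05 × |23.8 °C − 1.44 °C| / 0.00235 = 7390 W

Q = 7.39 kW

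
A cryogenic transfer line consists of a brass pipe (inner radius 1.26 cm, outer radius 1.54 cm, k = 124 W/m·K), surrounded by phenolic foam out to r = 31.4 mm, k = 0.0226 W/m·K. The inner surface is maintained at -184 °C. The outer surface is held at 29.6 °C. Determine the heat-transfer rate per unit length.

Q' = 42.6 W/m

Series thermal resistances, inner to outer:
  R'_brass = ln(0.0154/0.0126)/(2πk) = 0.2007/(2π·124) = 2.576×10^-4 m·K/W
  R'_phenolic foam = ln(0.0314/0.0154)/(2πk) = 0.7124/(2π·0.0226) = 5.017 m·K/W
ΣR = 2.576×10^-4 + 5.017 = 5.017 m·K/W
Q' = ΔT/ΣR = (-184 °C − 29.6 °C)/5.017 = -42.6 W/m
(Negative Q' ⇒ heat flows inward; heat gain = 42.6 W/m.)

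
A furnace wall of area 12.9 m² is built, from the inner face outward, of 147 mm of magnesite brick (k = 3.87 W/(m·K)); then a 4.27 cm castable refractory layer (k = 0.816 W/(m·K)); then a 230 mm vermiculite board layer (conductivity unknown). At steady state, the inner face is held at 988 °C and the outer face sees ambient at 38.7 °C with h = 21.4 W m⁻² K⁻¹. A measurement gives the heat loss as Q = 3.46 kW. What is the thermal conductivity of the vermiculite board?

k = 0.0676 W/m·K

ΣR = ΔT/Q = |988 − 38.7|/3460 = 0.2744 K/W
Known resistances:
  R_magnesite brick = L/(kA) = 0.147/(3.87·12.9) = 0.002945 K/W
  R_castable refractory = L/(kA) = 0.0427/(0.816·12.9) = 0.004056 K/W
  R_conv,out = 1/(hA) = 1/(21.4·12.9) = 0.003622 K/W
R_vermiculite board = ΣR − ΣR_known = 0.2744 − 0.01062 = 0.2638 K/W
L/(kA) = 0.2638 ⇒ k = 0.230/(0.2638·12.9) = 0.0676 W/m·K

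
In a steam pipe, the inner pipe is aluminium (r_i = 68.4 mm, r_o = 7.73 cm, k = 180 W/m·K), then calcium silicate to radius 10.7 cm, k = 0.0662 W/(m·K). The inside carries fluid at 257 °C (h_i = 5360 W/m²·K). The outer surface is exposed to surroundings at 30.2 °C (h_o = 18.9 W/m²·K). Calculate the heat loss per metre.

Series thermal resistances, inner to outer:
  R'_conv,in = 1/(2πr h) = 1/(2π·0.0684·5360) = 4.341×10^-4 m·K/W
  R'_aluminium = ln(0.0773/0.0684)/(2πk) = 0.1223/(2π·180) = 1.082×10^-4 m·K/W
  R'_calcium silicate = ln(0.107/0.0773)/(2πk) = 0.3251/(2π·0.0662) = 0.7817 m·K/W
  R'_conv,out = 1/(2πr h) = 1/(2π·0.107·18.9) = 0.07870 m·K/W
ΣR = 4.341×10^-4 + 1.082×10^-4 + 0.7817 + 0.07870 = 0.8609 m·K/W
Q' = ΔT/ΣR = (257 °C − 30.2 °C)/0.8609 = 263 W/m

Q' = 263 W/m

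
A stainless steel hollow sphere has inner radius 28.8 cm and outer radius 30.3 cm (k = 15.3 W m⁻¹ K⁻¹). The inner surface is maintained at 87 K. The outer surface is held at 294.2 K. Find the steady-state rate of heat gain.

Q = 232 kW

Q = 4πk·ΔT/(1/r₁ − 1/r₂) = 4π × 15.3 × 207.2 / (1/0.288 − 1/0.303) = 2.32×10^5 W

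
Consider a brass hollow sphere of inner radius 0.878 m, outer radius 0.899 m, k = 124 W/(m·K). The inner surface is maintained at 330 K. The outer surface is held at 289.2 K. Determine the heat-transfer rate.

Q = 4πk·ΔT/(1/r₁ − 1/r₂) = 4π × 124 × 40.8 / (1/0.878 − 1/0.899) = 2.39×10^6 W

Q = 2.39×10^6 W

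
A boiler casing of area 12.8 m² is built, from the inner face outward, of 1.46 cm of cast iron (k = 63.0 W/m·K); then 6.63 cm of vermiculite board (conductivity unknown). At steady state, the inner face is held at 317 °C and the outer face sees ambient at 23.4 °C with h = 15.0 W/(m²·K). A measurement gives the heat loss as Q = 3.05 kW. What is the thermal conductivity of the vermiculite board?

k = 0.0569 W/m·K

ΣR = ΔT/Q = |317 − 23.4|/3050 = 0.09626 K/W
Known resistances:
  R_cast iron = L/(kA) = 0.0146/(63.0·12.8) = 1.811×10^-5 K/W
  R_conv,out = 1/(hA) = 1/(15.0·12.8) = 0.005208 K/W
R_vermiculite board = ΣR − ΣR_known = 0.09626 − 0.005226 = 0.09103 K/W
L/(kA) = 0.09103 ⇒ k = 0.0663/(0.09103·12.8) = 0.0569 W/m·K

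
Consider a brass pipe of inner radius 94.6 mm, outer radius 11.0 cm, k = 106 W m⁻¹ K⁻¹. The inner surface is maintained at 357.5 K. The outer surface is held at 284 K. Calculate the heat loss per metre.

Q' = 2πk·ΔT/ln(r₂/r₁) = 2π × 106 × 73.5 / ln(0.110/0.0946) = 3.25×10^5 W/m

Q' = 325 kW/m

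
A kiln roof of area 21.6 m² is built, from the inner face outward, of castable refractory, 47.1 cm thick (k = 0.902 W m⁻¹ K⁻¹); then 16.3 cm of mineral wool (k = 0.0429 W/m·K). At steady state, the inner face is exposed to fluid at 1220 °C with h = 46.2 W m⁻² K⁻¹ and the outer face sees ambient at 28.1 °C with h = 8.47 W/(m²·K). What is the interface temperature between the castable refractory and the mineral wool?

T = 1075 °C

Series thermal resistances, inner to outer:
  R_conv,in = 1/(hA) = 1/(46.2·21.6) = 0.001002 K/W
  R_castable refractory = L/(kA) = 0.471/(0.902·21.6) = 0.02417 K/W
  R_mineral wool = L/(kA) = 0.163/(0.0429·21.6) = 0.1759 K/W
  R_conv,out = 1/(hA) = 1/(8.47·21.6) = 0.005466 K/W
ΣR = 0.001002 + 0.02417 + 0.1759 + 0.005466 = 0.2065 K/W
Q = ΔT/ΣR = (1220 °C − 28.1 °C)/0.2065 = 5772 W
From the inner boundary to the castable refractory/mineral wool interface, ΣR_partial = 0.02517 K/W.
T_interface = T_in − Q·ΣR_partial = 1220 °C − (5772)(0.02517) = 1075 °C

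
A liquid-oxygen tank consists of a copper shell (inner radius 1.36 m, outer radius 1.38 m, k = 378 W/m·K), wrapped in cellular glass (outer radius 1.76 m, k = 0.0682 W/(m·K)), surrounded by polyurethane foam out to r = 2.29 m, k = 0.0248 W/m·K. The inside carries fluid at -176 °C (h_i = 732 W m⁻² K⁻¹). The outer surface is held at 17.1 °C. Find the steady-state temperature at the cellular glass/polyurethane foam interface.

Resistance network (inner→outer):
  R_conv,in = 1/(4πr²h) = 1/(4π·1.36²·732) = 5.878×10^-5 K/W
  R_copper = (1/1.36 − 1/1.38)/(4πk) = 0.01066/(4π·378) = 2.243×10^-6 K/W
  R_cellular glass = (1/1.38 − 1/1.76)/(4πk) = 0.1565/(4π·0.0682) = 0.1826 K/W
  R_polyurethane foam = (1/1.76 − 1/2.29)/(4πk) = 0.1315/(4π·0.0248) = 0.4220 K/W
ΣR = 5.878×10^-5 + 2.243×10^-6 + 0.1826 + 0.4220 = 0.6047 K/W
Q = ΔT/ΣR = (-176 °C − 17.1 °C)/0.6047 = -319.3 W
From the inner boundary to the cellular glass/polyurethane foam interface, ΣR_partial = 0.1827 K/W.
T_interface = T_in − Q·ΣR_partial = -176 °C − (-319.3)(0.1827) = -118 °C

T = -118 °C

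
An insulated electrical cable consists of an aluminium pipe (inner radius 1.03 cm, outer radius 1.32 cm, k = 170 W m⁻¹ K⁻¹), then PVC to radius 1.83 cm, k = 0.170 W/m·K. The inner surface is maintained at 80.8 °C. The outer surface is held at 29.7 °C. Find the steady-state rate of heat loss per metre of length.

Q' = 167 W/m

Resistance network (inner→outer):
  R'_aluminium = ln(0.0132/0.0103)/(2πk) = 0.2481/(2π·170) = 2.322×10^-4 m·K/W
  R'_PVC = ln(0.0183/0.0132)/(2πk) = 0.3267/(2π·0.170) = 0.3058 m·K/W
ΣR = 2.322×10^-4 + 0.3058 = 0.3060 m·K/W
Q' = ΔT/ΣR = (80.8 °C − 29.7 °C)/0.3060 = 167 W/m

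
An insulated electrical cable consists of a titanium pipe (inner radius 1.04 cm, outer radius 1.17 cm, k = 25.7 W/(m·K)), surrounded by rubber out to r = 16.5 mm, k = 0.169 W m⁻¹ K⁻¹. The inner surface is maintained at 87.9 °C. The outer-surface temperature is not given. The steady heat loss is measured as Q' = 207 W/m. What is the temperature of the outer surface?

Series resistances:
  R'_titanium = ln(0.0117/0.0104)/(2πk) = 0.1178/(2π·25.7) = 7.294×10^-4 m·K/W
  R'_rubber = ln(0.0165/0.0117)/(2πk) = 0.3438/(2π·0.169) = 0.3237 m·K/W
ΣR = 0.3245 m·K/W
ΔT = Q'·ΣR = 207 × 0.3245 = 67.17 K
Heat flows outward, so T_out = T_in − ΔT = 87.9 − 67.17 = 20.7 °C

T_out = 20.7 °C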